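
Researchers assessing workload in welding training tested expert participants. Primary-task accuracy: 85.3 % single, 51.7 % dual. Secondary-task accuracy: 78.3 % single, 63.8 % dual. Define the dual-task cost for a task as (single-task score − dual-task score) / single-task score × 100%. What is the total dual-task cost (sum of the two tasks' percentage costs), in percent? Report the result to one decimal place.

57.9

Primary cost = (85.3 − 51.7) / 85.3 × 100% = 39.3904%.
Secondary cost = (78.3 − 63.8) / 78.3 × 100% = 18.5185%.
Total = 39.3904% + 18.5185% = 57.9089% ≈ 57.9%.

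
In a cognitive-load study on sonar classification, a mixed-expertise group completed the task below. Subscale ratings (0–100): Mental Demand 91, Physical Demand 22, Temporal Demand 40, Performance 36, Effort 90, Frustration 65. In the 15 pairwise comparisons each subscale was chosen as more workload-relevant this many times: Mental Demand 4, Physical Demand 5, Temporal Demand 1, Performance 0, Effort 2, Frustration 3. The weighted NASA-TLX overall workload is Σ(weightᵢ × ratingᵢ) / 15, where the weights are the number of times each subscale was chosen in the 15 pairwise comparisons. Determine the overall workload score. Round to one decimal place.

The tallies are the weights (they sum to 15).
Weighted sum = 4·91 + 5·22 + 1·40 + 0·36 + 2·90 + 3·65
            = 364 + 110 + 40 + 0 + 180 + 195 = 889.
Overall workload = 889 / 15 = 59.2667 ≈ 59.3.

59.3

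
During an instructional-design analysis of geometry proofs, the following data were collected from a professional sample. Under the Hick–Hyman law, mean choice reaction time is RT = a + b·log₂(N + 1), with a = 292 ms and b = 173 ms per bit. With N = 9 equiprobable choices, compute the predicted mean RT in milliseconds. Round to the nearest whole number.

867

log₂(9 + 1) = log₂(10) = 3.3219.
RT = 292 + 173 × 3.3219 = 292 + 574.6887 = 866.6887 ms.
≈ 867 ms.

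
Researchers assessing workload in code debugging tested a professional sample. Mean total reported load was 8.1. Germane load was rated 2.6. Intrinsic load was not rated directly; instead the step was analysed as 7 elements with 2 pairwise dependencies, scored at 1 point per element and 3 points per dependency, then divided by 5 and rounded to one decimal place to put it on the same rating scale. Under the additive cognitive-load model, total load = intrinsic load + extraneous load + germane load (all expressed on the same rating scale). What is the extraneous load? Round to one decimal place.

2.9

Intrinsic (element-interactivity): (7 × 1 + 2 × 3) / 5 = 13 / 5 = 2.6000 → 2.6.
extraneous load = total − intrinsic − germane
             = 8.1 − 2.6 − 2.6 = 2.9.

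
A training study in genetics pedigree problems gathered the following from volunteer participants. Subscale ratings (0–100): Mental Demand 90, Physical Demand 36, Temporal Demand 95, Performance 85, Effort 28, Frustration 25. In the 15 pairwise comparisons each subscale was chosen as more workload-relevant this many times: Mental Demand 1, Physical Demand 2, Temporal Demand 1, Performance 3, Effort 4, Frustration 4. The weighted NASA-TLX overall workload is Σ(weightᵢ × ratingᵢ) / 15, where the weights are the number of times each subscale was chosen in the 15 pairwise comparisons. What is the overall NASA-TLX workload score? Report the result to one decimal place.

The tallies are the weights (they sum to 15).
Weighted sum = 1·90 + 2·36 + 1·95 + 3·85 + 4·28 + 4·25
            = 90 + 72 + 95 + 255 + 112 + 100 = 724.
Overall workload = 724 / 15 = 48.2667 ≈ 48.3.

48.3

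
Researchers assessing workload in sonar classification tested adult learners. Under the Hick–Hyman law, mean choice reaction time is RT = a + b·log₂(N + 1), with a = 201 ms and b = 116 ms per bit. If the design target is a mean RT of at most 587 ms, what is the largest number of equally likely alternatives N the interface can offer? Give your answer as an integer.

9

Set 201 + 116·log₂(N + 1) ≤ 587.
log₂(N + 1) ≤ (587 − 201) / 116 = 3.3276.
N + 1 ≤ 2^3.3276 = 10.0394.
N ≤ 9.0394, so the largest integer N is 9.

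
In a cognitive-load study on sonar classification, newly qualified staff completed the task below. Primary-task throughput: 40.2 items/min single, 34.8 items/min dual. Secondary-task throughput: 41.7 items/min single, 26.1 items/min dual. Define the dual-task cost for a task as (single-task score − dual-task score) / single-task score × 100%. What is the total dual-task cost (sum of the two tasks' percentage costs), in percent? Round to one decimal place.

Primary cost = (40.2 − 34.8) / 40.2 × 100% = 13.4328%.
Secondary cost = (41.7 − 26.1) / 41.7 × 100% = 37.4101%.
Total = 13.4328% + 37.4101% = 50.8429% ≈ 50.8%.

50.8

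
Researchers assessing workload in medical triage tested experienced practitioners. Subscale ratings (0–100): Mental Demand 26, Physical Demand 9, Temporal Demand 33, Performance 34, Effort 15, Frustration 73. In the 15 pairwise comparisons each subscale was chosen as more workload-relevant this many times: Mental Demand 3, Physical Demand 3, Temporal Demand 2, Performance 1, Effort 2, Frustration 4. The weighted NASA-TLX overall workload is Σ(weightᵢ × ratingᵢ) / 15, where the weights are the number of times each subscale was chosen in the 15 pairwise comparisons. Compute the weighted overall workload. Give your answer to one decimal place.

35.1

The tallies are the weights (they sum to 15).
Weighted sum = 3·26 + 3·9 + 2·33 + 1·34 + 2·15 + 4·73
            = 78 + 27 + 66 + 34 + 30 + 292 = 527.
Overall workload = 527 / 15 = 35.1333 ≈ 35.1.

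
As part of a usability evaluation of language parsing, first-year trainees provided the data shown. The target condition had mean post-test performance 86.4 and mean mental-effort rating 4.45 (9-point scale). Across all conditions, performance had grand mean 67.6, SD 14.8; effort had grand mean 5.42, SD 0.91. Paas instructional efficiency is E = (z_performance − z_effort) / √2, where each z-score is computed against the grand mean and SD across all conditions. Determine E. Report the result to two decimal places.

z_performance = (86.4 − 67.6) / 14.8 = 18.8000 / 14.8 = 1.2703.
z_effort = (4.45 − 5.42) / 0.91 = -0.9700 / 0.91 = -1.0659.
z_P − z_E = 1.2703 − (-1.0659) = 2.3362.
E = 2.3362 / √2 = 2.3362 / 1.41421 = 1.6519 ≈ 1.65.

1.65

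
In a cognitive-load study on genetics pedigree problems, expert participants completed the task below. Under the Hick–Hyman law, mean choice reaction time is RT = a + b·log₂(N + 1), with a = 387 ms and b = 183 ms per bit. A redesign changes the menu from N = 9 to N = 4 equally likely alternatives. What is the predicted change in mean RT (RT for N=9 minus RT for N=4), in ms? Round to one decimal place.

RT(9) = 387 + 183·log₂(10) = 387 + 183·3.3219 = 994.9077 ms.
RT(4) = 387 + 183·log₂(5) = 387 + 183·2.3219 = 811.9077 ms.
Difference = 994.9077 − 811.9077 = 183.0000 ≈ 183.0 ms.

183.0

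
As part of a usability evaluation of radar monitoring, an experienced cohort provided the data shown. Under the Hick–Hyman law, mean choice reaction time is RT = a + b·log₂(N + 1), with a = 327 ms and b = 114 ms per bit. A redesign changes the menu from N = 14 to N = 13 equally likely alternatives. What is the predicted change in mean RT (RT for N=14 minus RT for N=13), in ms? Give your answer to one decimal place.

RT(14) = 327 + 114·log₂(15) = 327 + 114·3.9069 = 772.3866 ms.
RT(13) = 327 + 114·log₂(14) = 327 + 114·3.8074 = 761.0436 ms.
Difference = 772.3866 − 761.0436 = 11.3430 ≈ 11.3 ms.

11.3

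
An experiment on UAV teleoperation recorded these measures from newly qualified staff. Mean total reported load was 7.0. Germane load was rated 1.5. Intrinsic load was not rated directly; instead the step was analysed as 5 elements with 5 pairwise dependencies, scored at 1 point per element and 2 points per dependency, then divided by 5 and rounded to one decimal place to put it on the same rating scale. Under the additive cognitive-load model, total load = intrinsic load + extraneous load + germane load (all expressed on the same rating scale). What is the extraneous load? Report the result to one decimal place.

2.5

Intrinsic (element-interactivity): (5 × 1 + 5 × 2) / 5 = 15 / 5 = 3.0000 → 3.0.
extraneous load = total − intrinsic − germane
             = 7.0 − 3.0 − 1.5 = 2.5.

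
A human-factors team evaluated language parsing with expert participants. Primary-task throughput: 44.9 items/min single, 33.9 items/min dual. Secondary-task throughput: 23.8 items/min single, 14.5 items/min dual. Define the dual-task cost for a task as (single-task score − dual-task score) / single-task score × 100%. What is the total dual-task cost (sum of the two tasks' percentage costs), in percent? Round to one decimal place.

Primary cost = (44.9 − 33.9) / 44.9 × 100% = 24.4989%.
Secondary cost = (23.8 − 14.5) / 23.8 × 100% = 39.0756%.
Total = 24.4989% + 39.0756% = 63.5745% ≈ 63.6%.

63.6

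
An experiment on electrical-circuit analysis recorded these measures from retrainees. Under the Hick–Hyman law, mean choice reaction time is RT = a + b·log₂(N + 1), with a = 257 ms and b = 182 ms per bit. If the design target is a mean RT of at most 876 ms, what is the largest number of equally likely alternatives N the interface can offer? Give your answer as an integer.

Set 257 + 182·log₂(N + 1) ≤ 876.
log₂(N + 1) ≤ (876 − 257) / 182 = 3.4011.
N + 1 ≤ 2^3.4011 = 10.5641.
N ≤ 9.5641, so the largest integer N is 9.

9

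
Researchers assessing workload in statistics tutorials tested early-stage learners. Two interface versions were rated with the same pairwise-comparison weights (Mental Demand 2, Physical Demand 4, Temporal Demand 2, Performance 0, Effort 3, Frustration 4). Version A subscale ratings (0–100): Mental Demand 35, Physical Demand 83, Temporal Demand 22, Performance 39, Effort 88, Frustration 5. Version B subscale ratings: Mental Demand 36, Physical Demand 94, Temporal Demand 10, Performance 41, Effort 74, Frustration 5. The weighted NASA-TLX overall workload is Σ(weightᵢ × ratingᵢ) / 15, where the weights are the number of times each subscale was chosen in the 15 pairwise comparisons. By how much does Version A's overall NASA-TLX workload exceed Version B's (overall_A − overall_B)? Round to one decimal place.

1.3

Version A weighted sum = 2·35 + 4·83 + 2·22 + 0·39 + 3·88 + 4·5 = 70 + 332 + 44 + 0 + 264 + 20 = 730; overall_A = 730/15 = 48.6667.
Version B weighted sum = 2·36 + 4·94 + 2·10 + 0·41 + 3·74 + 4·5 = 72 + 376 + 20 + 0 + 222 + 20 = 710; overall_B = 710/15 = 47.3333.
Difference = 48.6667 − 47.3333 = 1.3334 ≈ 1.3.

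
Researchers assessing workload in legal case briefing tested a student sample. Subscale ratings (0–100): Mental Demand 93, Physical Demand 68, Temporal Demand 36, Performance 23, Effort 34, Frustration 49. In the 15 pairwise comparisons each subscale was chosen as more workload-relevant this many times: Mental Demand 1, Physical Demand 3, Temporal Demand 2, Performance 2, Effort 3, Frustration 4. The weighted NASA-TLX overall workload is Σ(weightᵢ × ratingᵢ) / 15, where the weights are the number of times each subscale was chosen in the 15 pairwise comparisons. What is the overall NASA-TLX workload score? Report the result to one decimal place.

The tallies are the weights (they sum to 15).
Weighted sum = 1·93 + 3·68 + 2·36 + 2·23 + 3·34 + 4·49
            = 93 + 204 + 72 + 46 + 102 + 196 = 713.
Overall workload = 713 / 15 = 47.5333 ≈ 47.5.

47.5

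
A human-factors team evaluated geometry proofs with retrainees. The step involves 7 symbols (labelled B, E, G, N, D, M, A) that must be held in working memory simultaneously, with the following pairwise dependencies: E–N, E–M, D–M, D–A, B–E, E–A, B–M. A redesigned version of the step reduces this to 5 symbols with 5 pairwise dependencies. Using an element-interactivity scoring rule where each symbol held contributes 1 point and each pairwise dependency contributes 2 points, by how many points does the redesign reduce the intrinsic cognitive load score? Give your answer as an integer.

6

Original: 7 × 1 + 7 × 2 = 7 + 14 = 21.
Redesigned: 5 × 1 + 5 × 2 = 5 + 10 = 15.
Reduction = 21 − 15 = 6.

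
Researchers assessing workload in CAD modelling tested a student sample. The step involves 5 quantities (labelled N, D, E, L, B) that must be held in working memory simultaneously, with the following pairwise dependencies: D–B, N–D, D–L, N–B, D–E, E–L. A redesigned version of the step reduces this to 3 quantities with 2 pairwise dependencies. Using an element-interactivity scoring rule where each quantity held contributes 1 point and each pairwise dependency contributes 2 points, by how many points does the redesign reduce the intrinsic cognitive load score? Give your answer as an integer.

Original: 5 × 1 + 6 × 2 = 5 + 12 = 17.
Redesigned: 3 × 1 + 2 × 2 = 3 + 4 = 7.
Reduction = 17 − 7 = 10.

10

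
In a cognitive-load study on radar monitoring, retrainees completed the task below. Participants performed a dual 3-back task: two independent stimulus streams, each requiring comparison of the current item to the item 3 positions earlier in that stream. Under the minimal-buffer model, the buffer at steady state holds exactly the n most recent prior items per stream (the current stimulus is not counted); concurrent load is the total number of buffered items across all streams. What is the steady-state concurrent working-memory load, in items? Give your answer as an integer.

6

Each stream's buffer holds its 3 most recent prior items.
Two independent streams: 2 × 3 = 6 buffered items at steady state.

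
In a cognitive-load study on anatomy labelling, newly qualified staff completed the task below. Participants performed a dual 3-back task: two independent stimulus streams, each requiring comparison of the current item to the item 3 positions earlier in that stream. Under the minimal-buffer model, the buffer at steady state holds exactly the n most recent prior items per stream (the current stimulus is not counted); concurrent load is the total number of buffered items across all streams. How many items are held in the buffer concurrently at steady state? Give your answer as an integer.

Each stream's buffer holds its 3 most recent prior items.
Two independent streams: 2 × 3 = 6 buffered items at steady state.

6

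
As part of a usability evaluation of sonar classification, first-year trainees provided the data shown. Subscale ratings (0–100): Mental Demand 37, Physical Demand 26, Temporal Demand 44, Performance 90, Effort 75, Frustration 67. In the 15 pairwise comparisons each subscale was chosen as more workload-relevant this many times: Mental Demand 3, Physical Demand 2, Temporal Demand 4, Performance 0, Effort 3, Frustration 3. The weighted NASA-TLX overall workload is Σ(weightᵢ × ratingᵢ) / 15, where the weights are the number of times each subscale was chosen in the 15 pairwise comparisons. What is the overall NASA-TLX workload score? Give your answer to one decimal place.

The tallies are the weights (they sum to 15).
Weighted sum = 3·37 + 2·26 + 4·44 + 0·90 + 3·75 + 3·67
            = 111 + 52 + 176 + 0 + 225 + 201 = 765.
Overall workload = 765 / 15 = 51.0000 ≈ 51.0.

51.0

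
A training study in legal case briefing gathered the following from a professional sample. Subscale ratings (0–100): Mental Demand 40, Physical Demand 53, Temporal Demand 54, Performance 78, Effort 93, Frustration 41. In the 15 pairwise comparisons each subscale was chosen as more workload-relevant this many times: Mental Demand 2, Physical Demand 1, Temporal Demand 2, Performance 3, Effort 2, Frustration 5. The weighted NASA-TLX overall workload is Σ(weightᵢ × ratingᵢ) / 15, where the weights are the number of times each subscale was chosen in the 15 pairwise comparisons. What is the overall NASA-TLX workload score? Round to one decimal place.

57.7

The tallies are the weights (they sum to 15).
Weighted sum = 2·40 + 1·53 + 2·54 + 3·78 + 2·93 + 5·41
            = 80 + 53 + 108 + 234 + 186 + 205 = 866.
Overall workload = 866 / 15 = 57.7333 ≈ 57.7.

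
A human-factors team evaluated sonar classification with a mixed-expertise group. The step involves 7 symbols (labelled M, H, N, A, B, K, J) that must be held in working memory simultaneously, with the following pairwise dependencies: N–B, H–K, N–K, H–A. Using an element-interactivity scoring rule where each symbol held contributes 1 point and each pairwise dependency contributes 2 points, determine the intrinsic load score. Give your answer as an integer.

Count of symbols held simultaneously: 7.
Count of pairwise dependencies listed: 4.
Element contribution: 7 × 1 = 7.
Interaction contribution: 4 × 2 = 8.
Intrinsic load = 7 + 8 = 15.

15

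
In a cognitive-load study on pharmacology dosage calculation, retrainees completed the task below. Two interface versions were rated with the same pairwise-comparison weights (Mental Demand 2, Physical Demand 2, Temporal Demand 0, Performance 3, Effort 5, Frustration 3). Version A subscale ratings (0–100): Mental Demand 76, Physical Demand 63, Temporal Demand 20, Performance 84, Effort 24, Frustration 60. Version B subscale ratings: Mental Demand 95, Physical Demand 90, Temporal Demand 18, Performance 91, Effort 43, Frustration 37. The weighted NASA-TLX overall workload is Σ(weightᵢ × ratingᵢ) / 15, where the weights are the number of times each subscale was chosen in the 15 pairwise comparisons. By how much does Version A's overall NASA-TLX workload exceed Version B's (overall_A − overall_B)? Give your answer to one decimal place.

-9.3

Version A weighted sum = 2·76 + 2·63 + 0·20 + 3·84 + 5·24 + 3·60 = 152 + 126 + 0 + 252 + 120 + 180 = 830; overall_A = 830/15 = 55.3333.
Version B weighted sum = 2·95 + 2·90 + 0·18 + 3·91 + 5·43 + 3·37 = 190 + 180 + 0 + 273 + 215 + 111 = 969; overall_B = 969/15 = 64.6000.
Difference = 55.3333 − 64.6000 = -9.2667 ≈ -9.3.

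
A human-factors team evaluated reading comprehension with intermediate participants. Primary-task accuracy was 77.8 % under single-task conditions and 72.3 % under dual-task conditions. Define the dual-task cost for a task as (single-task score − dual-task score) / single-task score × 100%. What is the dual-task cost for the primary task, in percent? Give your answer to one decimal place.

7.1

Cost = (77.8 − 72.3) / 77.8 × 100%
     = 5.5000 / 77.8 × 100% = 7.0694%.
≈ 7.1%.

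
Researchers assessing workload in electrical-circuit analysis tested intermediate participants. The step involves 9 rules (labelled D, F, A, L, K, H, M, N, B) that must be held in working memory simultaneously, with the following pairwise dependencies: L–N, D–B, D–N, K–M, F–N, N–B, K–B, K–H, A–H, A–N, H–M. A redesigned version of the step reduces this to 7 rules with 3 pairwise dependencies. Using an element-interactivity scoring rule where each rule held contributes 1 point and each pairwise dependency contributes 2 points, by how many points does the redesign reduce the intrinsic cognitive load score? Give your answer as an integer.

18

Original: 9 × 1 + 11 × 2 = 9 + 22 = 31.
Redesigned: 7 × 1 + 3 × 2 = 7 + 6 = 13.
Reduction = 31 − 13 = 18.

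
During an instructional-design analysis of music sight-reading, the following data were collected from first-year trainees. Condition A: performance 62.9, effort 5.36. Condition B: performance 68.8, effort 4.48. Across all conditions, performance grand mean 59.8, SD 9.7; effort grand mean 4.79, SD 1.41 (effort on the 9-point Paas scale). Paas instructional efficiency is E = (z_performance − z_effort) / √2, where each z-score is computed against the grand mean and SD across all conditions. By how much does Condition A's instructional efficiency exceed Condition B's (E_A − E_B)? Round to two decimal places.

-0.87

Condition A: z_P = (62.9 − 59.8)/9.7 = 0.3196; z_E = (5.36 − 4.79)/1.41 = 0.4043; E_A = (0.3196 − 0.4043)/√2 = -0.0599.
Condition B: z_P = (68.8 − 59.8)/9.7 = 0.9278; z_E = (4.48 − 4.79)/1.41 = -0.2199; E_B = (0.9278 − (-0.2199))/√2 = 0.8115.
E_A − E_B = -0.0599 − 0.8115 = -0.8714 ≈ -0.87.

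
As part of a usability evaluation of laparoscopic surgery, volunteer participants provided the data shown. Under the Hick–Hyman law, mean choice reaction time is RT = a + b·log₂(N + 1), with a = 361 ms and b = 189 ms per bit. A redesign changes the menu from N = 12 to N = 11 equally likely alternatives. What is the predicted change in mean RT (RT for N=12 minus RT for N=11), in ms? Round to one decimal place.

RT(12) = 361 + 189·log₂(13) = 361 + 189·3.7004 = 1060.3756 ms.
RT(11) = 361 + 189·log₂(12) = 361 + 189·3.5850 = 1038.5650 ms.
Difference = 1060.3756 − 1038.5650 = 21.8106 ≈ 21.8 ms.

21.8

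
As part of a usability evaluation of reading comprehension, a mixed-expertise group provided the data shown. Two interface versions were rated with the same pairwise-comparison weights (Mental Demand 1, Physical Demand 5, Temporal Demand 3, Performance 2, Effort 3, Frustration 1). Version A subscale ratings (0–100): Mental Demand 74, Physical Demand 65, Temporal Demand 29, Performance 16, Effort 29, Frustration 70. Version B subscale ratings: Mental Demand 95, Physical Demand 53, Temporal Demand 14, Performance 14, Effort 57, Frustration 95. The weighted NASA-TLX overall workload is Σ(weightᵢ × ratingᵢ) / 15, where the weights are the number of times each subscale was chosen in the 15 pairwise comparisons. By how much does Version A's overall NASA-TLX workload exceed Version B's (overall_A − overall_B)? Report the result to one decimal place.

-1.4

Version A weighted sum = 1·74 + 5·65 + 3·29 + 2·16 + 3·29 + 1·70 = 74 + 325 + 87 + 32 + 87 + 70 = 675; overall_A = 675/15 = 45.0000.
Version B weighted sum = 1·95 + 5·53 + 3·14 + 2·14 + 3·57 + 1·95 = 95 + 265 + 42 + 28 + 171 + 95 = 696; overall_B = 696/15 = 46.4000.
Difference = 45.0000 − 46.4000 = -1.4000 ≈ -1.4.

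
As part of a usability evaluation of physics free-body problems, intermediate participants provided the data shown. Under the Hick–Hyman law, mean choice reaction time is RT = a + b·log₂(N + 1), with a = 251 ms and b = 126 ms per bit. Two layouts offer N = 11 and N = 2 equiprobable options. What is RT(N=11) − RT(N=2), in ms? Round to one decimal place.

252.0

RT(11) = 251 + 126·log₂(12) = 251 + 126·3.5850 = 702.7100 ms.
RT(2) = 251 + 126·log₂(3) = 251 + 126·1.5850 = 450.7100 ms.
Difference = 702.7100 − 450.7100 = 252.0000 ≈ 252.0 ms.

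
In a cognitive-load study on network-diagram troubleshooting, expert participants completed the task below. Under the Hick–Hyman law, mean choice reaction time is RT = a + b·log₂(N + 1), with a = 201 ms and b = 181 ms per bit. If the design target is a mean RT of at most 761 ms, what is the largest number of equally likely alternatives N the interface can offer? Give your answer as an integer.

Set 201 + 181·log₂(N + 1) ≤ 761.
log₂(N + 1) ≤ (761 − 201) / 181 = 3.0939.
N + 1 ≤ 2^3.0939 = 8.5380.
N ≤ 7.5380, so the largest integer N is 7.

7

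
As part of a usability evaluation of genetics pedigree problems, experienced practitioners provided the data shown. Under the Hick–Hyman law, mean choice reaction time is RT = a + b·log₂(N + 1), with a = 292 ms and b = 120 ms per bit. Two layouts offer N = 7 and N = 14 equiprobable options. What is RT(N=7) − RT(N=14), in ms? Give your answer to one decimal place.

RT(7) = 292 + 120·log₂(8) = 292 + 120·3.0000 = 652.0000 ms.
RT(14) = 292 + 120·log₂(15) = 292 + 120·3.9069 = 760.8280 ms.
Difference = 652.0000 − 760.8280 = -108.8280 ≈ -108.8 ms.

-108.8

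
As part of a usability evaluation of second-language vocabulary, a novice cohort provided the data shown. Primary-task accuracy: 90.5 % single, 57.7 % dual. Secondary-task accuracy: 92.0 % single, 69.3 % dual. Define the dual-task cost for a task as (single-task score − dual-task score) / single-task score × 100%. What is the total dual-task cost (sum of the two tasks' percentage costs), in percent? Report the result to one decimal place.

Primary cost = (90.5 − 57.7) / 90.5 × 100% = 36.2431%.
Secondary cost = (92.0 − 69.3) / 92.0 × 100% = 24.6739%.
Total = 36.2431% + 24.6739% = 60.9170% ≈ 60.9%.

60.9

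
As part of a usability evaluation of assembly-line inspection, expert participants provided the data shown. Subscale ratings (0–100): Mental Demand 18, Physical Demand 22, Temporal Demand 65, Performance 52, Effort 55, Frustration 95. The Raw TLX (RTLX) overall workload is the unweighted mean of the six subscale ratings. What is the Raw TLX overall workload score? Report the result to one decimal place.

51.2

Sum of ratings = 18 + 22 + 65 + 52 + 55 + 95 = 307.
RTLX = 307 / 6 = 51.1667 ≈ 51.2.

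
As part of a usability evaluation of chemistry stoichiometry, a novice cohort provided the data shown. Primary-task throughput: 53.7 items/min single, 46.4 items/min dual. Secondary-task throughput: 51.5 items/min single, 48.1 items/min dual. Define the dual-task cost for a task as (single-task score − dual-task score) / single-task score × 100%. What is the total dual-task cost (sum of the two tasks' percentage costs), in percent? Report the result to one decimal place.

Primary cost = (53.7 − 46.4) / 53.7 × 100% = 13.5940%.
Secondary cost = (51.5 − 48.1) / 51.5 × 100% = 6.6019%.
Total = 13.5940% + 6.6019% = 20.1959% ≈ 20.2%.

20.2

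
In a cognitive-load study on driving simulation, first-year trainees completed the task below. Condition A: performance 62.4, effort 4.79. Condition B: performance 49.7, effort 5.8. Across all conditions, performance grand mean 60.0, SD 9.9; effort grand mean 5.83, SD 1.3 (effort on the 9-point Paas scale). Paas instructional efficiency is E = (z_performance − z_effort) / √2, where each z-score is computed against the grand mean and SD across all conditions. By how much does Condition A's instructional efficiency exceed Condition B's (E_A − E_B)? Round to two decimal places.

Condition A: z_P = (62.4 − 60.0)/9.9 = 0.2424; z_E = (4.79 − 5.83)/1.3 = -0.8000; E_A = (0.2424 − (-0.8000))/√2 = 0.7371.
Condition B: z_P = (49.7 − 60.0)/9.9 = -1.0404; z_E = (5.8 − 5.83)/1.3 = -0.0231; E_B = (-1.0404 − (-0.0231))/√2 = -0.7193.
E_A − E_B = 0.7371 − (-0.7193) = 1.4564 ≈ 1.46.

1.46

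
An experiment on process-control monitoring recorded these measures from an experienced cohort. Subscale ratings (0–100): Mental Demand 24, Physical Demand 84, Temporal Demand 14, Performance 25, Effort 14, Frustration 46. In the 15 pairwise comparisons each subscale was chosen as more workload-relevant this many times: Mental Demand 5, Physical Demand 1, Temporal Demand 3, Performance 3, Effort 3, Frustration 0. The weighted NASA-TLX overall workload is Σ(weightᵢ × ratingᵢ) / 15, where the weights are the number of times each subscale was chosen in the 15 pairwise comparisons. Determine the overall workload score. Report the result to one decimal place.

The tallies are the weights (they sum to 15).
Weighted sum = 5·24 + 1·84 + 3·14 + 3·25 + 3·14 + 0·46
            = 120 + 84 + 42 + 75 + 42 + 0 = 363.
Overall workload = 363 / 15 = 24.2000 ≈ 24.2.

24.2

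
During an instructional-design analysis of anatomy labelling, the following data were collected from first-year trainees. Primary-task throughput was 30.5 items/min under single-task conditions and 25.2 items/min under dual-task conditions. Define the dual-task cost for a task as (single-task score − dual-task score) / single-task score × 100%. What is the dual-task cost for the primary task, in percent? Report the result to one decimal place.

17.4

Cost = (30.5 − 25.2) / 30.5 × 100%
     = 5.3000 / 30.5 × 100% = 17.3770%.
≈ 17.4%.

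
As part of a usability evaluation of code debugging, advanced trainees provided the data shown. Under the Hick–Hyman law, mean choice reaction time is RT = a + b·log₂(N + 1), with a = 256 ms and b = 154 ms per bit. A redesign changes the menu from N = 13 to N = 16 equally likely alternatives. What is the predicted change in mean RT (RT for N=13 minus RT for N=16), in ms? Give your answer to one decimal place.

-43.1

RT(13) = 256 + 154·log₂(14) = 256 + 154·3.8074 = 842.3396 ms.
RT(16) = 256 + 154·log₂(17) = 256 + 154·4.0875 = 885.4750 ms.
Difference = 842.3396 − 885.4750 = -43.1354 ≈ -43.1 ms.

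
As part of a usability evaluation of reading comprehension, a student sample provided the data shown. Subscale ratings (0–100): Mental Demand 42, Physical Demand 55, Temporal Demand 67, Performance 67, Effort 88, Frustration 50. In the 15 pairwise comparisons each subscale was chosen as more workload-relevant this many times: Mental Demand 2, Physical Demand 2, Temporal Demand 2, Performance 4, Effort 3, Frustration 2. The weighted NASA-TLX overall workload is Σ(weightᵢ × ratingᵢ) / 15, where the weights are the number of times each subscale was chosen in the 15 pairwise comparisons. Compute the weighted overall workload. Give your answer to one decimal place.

64.0

The tallies are the weights (they sum to 15).
Weighted sum = 2·42 + 2·55 + 2·67 + 4·67 + 3·88 + 2·50
            = 84 + 110 + 134 + 268 + 264 + 100 = 960.
Overall workload = 960 / 15 = 64.0000 ≈ 64.0.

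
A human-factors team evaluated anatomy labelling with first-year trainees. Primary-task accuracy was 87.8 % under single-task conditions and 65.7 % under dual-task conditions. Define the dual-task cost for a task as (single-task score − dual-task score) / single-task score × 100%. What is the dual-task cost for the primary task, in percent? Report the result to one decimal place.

25.2

Cost = (87.8 − 65.7) / 87.8 × 100%
     = 22.1000 / 87.8 × 100% = 25.1708%.
≈ 25.2%.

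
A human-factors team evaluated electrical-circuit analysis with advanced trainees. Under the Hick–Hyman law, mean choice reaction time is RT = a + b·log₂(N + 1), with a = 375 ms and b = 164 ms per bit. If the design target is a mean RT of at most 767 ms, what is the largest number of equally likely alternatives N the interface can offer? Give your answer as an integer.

Set 375 + 164·log₂(N + 1) ≤ 767.
log₂(N + 1) ≤ (767 − 375) / 164 = 2.3902.
N + 1 ≤ 2^2.3902 = 5.2423.
N ≤ 4.2423, so the largest integer N is 4.

4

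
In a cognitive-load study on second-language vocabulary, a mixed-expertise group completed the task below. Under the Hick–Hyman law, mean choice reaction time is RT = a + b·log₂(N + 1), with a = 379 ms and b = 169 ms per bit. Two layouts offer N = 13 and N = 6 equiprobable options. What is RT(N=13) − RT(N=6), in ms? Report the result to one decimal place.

169.0

RT(13) = 379 + 169·log₂(14) = 379 + 169·3.8074 = 1022.4506 ms.
RT(6) = 379 + 169·log₂(7) = 379 + 169·2.8074 = 853.4506 ms.
Difference = 1022.4506 − 853.4506 = 169.0000 ≈ 169.0 ms.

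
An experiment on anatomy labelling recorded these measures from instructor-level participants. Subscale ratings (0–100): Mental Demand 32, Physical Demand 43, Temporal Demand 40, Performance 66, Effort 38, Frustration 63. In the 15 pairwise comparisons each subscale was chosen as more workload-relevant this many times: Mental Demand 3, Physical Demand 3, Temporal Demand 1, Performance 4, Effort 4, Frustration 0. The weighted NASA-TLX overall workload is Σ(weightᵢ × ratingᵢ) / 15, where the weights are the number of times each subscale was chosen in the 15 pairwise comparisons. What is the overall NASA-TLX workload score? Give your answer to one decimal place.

45.4

The tallies are the weights (they sum to 15).
Weighted sum = 3·32 + 3·43 + 1·40 + 4·66 + 4·38 + 0·63
            = 96 + 129 + 40 + 264 + 152 + 0 = 681.
Overall workload = 681 / 15 = 45.4000 ≈ 45.4.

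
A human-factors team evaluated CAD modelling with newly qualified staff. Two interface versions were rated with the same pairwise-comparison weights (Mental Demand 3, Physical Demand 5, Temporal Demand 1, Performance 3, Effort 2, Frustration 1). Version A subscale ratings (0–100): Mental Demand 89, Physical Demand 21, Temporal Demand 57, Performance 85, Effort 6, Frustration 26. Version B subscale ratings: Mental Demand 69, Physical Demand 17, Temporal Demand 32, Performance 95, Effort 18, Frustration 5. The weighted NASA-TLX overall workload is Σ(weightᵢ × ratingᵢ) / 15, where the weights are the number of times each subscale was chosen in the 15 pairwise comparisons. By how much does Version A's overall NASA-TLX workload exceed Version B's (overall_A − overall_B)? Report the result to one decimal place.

4.8

Version A weighted sum = 3·89 + 5·21 + 1·57 + 3·85 + 2·6 + 1·26 = 267 + 105 + 57 + 255 + 12 + 26 = 722; overall_A = 722/15 = 48.1333.
Version B weighted sum = 3·69 + 5·17 + 1·32 + 3·95 + 2·18 + 1·5 = 207 + 85 + 32 + 285 + 36 + 5 = 650; overall_B = 650/15 = 43.3333.
Difference = 48.1333 − 43.3333 = 4.8000 ≈ 4.8.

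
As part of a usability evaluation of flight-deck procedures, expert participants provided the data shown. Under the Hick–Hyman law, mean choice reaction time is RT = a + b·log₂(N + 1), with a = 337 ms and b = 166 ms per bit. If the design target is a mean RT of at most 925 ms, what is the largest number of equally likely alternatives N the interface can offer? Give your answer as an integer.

Set 337 + 166·log₂(N + 1) ≤ 925.
log₂(N + 1) ≤ (925 − 337) / 166 = 3.5422.
N + 1 ≤ 2^3.5422 = 11.6495.
N ≤ 10.6495, so the largest integer N is 10.

10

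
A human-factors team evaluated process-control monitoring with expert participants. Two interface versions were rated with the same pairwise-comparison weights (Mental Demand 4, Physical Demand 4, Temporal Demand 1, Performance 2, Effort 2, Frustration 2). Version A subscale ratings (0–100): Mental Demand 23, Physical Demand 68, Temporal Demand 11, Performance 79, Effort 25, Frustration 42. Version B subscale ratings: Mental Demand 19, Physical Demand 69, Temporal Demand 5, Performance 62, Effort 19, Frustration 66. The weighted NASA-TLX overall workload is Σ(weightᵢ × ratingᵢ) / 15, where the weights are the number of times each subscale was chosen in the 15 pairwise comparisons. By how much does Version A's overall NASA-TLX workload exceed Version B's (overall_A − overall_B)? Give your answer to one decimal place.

Version A weighted sum = 4·23 + 4·68 + 1·11 + 2·79 + 2·25 + 2·42 = 92 + 272 + 11 + 158 + 50 + 84 = 667; overall_A = 667/15 = 44.4667.
Version B weighted sum = 4·19 + 4·69 + 1·5 + 2·62 + 2·19 + 2·66 = 76 + 276 + 5 + 124 + 38 + 132 = 651; overall_B = 651/15 = 43.4000.
Difference = 44.4667 − 43.4000 = 1.0667 ≈ 1.1.

1.1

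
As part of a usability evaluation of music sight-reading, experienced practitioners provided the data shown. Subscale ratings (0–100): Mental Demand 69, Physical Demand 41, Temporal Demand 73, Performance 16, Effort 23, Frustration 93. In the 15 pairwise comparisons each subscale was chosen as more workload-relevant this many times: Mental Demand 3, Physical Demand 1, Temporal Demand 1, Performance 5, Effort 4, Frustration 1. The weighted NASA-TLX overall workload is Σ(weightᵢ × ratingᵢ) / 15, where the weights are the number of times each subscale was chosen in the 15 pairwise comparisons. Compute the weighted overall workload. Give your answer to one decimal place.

39.1

The tallies are the weights (they sum to 15).
Weighted sum = 3·69 + 1·41 + 1·73 + 5·16 + 4·23 + 1·93
            = 207 + 41 + 73 + 80 + 92 + 93 = 586.
Overall workload = 586 / 15 = 39.0667 ≈ 39.1.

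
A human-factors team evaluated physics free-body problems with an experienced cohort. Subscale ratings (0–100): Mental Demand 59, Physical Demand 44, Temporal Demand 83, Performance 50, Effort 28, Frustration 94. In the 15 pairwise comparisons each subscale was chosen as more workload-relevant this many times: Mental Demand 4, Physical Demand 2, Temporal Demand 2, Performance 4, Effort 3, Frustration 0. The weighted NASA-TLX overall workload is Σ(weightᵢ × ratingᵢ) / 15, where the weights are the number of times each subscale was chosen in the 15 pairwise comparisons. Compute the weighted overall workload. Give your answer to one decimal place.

51.6

The tallies are the weights (they sum to 15).
Weighted sum = 4·59 + 2·44 + 2·83 + 4·50 + 3·28 + 0·94
            = 236 + 88 + 166 + 200 + 84 + 0 = 774.
Overall workload = 774 / 15 = 51.6000 ≈ 51.6.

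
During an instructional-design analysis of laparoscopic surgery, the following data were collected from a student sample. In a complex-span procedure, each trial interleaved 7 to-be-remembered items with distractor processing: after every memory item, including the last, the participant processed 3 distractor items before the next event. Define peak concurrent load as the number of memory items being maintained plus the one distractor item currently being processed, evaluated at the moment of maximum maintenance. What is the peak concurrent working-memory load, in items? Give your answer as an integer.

8

Maintenance is greatest during the distractor(s) after memory item 7: all 7 memory items are being held.
One distractor item is concurrently being processed.
Peak concurrent load = 7 + 1 = 8 items.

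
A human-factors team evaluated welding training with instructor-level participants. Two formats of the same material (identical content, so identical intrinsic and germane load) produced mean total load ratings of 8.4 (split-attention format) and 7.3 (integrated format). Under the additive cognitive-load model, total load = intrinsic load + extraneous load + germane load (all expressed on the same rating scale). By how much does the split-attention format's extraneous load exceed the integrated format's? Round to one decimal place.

Intrinsic and germane load are equal across formats, so the difference in total load equals the difference in extraneous load.
Extraneous-load difference = 8.4 − 7.3 = 1.1.

1.1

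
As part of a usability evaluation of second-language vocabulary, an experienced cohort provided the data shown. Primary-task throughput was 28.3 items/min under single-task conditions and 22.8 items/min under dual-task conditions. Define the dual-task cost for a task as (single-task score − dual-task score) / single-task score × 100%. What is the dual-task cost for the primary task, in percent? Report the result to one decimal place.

19.4

Cost = (28.3 − 22.8) / 28.3 × 100%
     = 5.5000 / 28.3 × 100% = 19.4346%.
≈ 19.4%.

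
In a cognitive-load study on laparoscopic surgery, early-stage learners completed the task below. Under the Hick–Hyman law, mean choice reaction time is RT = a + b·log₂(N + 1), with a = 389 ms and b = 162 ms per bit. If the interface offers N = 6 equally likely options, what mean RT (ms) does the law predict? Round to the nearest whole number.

844

log₂(6 + 1) = log₂(7) = 2.8074.
RT = 389 + 162 × 2.8074 = 389 + 454.7988 = 843.7988 ms.
≈ 844 ms.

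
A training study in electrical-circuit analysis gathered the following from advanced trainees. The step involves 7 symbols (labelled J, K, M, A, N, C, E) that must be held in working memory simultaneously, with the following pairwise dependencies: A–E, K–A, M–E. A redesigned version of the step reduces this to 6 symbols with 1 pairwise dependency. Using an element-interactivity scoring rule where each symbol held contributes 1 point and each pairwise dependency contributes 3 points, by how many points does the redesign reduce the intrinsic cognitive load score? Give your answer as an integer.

7

Original: 7 × 1 + 3 × 3 = 7 + 9 = 16.
Redesigned: 6 × 1 + 1 × 3 = 6 + 3 = 9.
Reduction = 16 − 9 = 7.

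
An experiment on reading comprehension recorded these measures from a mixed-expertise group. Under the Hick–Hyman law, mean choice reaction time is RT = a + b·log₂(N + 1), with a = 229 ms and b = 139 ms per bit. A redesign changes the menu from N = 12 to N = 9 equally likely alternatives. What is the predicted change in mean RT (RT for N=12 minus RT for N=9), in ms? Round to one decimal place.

52.6

RT(12) = 229 + 139·log₂(13) = 229 + 139·3.7004 = 743.3556 ms.
RT(9) = 229 + 139·log₂(10) = 229 + 139·3.3219 = 690.7441 ms.
Difference = 743.3556 − 690.7441 = 52.6115 ≈ 52.6 ms.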